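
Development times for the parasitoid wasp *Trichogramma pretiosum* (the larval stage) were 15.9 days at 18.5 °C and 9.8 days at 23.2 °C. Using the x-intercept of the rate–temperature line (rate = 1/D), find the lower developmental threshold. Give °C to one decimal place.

Under the model K = D·(T − T_b), so D₁·(T₁ − T_b) = D₂·(T₂ − T_b).
15.9·(18.5 − T_b) = 9.8·(23.2 − T_b)
T_b = (15.9·18.5 − 9.8·23.2) / (15.9 − 9.8) = 66.79 / 6.1 = 10.949 °C ≈ 10.9 °C.

10.9 °C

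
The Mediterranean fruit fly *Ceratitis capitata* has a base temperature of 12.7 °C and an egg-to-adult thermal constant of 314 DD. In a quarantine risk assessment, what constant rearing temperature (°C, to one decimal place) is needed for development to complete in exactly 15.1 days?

Required daily accumulation = 314 / 15.1 = 20.795 DD/day.
T = T_base + 20.795 = 12.7 + 20.795 = 33.495 ≈ 33.5 °C.

33.5 °C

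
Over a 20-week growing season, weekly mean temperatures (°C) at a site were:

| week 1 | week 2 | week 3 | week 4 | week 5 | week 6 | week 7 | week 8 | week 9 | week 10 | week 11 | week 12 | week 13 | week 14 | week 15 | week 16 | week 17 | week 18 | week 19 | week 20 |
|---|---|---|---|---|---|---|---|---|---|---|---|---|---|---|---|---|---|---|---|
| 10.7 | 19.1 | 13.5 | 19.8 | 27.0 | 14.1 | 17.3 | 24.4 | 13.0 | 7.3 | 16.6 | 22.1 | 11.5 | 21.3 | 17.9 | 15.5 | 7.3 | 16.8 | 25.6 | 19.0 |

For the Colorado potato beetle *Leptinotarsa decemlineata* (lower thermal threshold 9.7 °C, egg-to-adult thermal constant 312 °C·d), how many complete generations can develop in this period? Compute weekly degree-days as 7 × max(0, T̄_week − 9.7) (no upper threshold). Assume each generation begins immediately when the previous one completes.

Weekly DD (7 × max(0, T̄ − 9.7)): 7.0, 65.8, 26.6, 70.7, 121.1, 30.8, 53.2, 102.9, 23.1, 0.0, 48.3, 86.8, 12.6, 81.2, 57.4, 40.6, 0.0, 49.7, 111.3, 65.1.
Season total = 1054.2 DD.
Complete generations = ⌊1054.2 / 312⌋ = 3.

3 generations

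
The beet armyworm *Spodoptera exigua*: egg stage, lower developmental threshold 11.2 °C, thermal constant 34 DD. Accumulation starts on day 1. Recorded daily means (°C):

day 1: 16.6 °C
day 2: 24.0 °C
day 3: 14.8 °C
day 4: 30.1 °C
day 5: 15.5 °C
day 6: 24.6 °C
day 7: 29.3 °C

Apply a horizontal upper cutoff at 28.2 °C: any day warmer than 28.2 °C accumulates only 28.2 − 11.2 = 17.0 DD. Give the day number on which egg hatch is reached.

day 4

Daily DD above 11.2 °C (capped at 17.0): 5.4, 12.8, 3.6, 17.0, 4.3, 13.4, 17.0.
Cumulative: 5.4, 18.2, 21.8, 38.8, 43.1, 56.5, 73.5.
The total first reaches 34 DD on day 4.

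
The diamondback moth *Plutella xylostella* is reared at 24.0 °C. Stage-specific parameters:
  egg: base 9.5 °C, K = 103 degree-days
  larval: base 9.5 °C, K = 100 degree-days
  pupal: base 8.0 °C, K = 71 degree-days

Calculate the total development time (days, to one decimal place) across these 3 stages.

egg: 103 / (24.0 − 9.5) = 103 / 14.5 = 7.103 d.
larval: 100 / (24.0 − 9.5) = 100 / 14.5 = 6.897 d.
pupal: 71 / (24.0 − 8.0) = 71 / 16.0 = 4.438 d.
Sum = 18.438 ≈ 18.4 days.

18.4 days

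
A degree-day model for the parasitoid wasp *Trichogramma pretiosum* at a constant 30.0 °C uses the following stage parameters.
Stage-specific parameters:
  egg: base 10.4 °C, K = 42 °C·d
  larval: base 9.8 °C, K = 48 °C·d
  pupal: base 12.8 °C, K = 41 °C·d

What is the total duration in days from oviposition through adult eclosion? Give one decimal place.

6.9 days

egg: 42 / (30.0 − 10.4) = 42 / 19.6 = 2.143 d.
larval: 48 / (30.0 − 9.8) = 48 / 20.2 = 2.376 d.
pupal: 41 / (30.0 − 12.8) = 41 / 17.2 = 2.384 d.
Sum = 6.903 ≈ 6.9 days.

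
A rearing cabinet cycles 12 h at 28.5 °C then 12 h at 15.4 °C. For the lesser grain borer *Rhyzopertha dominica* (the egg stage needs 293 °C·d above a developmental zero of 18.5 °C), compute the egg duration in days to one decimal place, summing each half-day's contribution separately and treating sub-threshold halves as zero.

58.6 days

Day half: max(0, 28.5 − 18.5) × 0.5 = 10.0 × 0.5 = 5.00 DD.
Night half: max(0, 15.4 − 18.5) × 0.5 = 0.0 × 0.5 = 0.00 DD.
Per 24 h: 5.00 DD/day.
Duration = 293 / 5.00 = 58.600 ≈ 58.6 days.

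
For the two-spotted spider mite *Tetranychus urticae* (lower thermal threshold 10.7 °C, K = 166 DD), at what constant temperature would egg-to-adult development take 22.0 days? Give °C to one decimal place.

Required daily accumulation = 166 / 22.0 = 7.545 DD/day.
T = T_base + 7.545 = 10.7 + 7.545 = 18.245 ≈ 18.2 °C.

18.2 °C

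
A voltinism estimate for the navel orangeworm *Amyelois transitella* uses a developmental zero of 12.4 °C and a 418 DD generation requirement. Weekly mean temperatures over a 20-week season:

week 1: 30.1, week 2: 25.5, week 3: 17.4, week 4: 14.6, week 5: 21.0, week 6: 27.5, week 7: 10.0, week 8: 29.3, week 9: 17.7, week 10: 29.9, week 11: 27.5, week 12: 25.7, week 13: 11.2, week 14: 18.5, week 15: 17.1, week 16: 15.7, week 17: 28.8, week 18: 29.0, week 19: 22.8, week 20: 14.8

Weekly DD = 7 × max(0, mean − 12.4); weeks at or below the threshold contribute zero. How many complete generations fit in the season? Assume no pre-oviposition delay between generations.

Weekly DD (7 × max(0, T̄ − 12.4)): 123.9, 91.7, 35.0, 15.4, 60.2, 105.7, 0.0, 118.3, 37.1, 122.5, 105.7, 93.1, 0.0, 42.7, 32.9, 23.1, 114.8, 116.2, 72.8, 16.8.
Season total = 1327.9 DD.
Complete generations = ⌊1327.9 / 418⌋ = 3.

3 generations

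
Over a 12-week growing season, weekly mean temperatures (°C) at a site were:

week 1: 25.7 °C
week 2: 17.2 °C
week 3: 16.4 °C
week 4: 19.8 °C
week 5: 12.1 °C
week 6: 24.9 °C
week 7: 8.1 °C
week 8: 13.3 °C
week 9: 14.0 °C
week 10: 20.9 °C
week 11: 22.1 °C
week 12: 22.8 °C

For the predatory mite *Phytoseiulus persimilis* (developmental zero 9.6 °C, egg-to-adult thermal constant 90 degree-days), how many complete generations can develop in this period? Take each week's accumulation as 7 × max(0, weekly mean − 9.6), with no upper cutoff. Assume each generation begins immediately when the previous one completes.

Weekly DD (7 × max(0, T̄ − 9.6)): 112.7, 53.2, 47.6, 71.4, 17.5, 107.1, 0.0, 25.9, 30.8, 79.1, 87.5, 92.4.
Season total = 725.2 DD.
Complete generations = ⌊725.2 / 90⌋ = 8.

8 generations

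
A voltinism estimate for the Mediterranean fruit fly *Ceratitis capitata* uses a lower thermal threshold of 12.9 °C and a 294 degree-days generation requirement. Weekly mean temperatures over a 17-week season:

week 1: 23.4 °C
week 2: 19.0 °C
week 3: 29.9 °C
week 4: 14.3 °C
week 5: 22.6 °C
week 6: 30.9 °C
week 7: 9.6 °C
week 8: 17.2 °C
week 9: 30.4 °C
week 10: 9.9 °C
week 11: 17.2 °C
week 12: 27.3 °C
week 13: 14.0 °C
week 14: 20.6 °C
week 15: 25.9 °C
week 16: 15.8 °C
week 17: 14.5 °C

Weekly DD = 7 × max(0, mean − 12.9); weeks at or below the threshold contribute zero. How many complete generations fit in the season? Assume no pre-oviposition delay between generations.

3 generations

Weekly DD (7 × max(0, T̄ − 12.9)): 73.5, 42.7, 119.0, 9.8, 67.9, 126.0, 0.0, 30.1, 122.5, 0.0, 30.1, 100.8, 7.7, 53.9, 91.0, 20.3, 11.2.
Season total = 906.5 DD.
Complete generations = ⌊906.5 / 294⌋ = 3.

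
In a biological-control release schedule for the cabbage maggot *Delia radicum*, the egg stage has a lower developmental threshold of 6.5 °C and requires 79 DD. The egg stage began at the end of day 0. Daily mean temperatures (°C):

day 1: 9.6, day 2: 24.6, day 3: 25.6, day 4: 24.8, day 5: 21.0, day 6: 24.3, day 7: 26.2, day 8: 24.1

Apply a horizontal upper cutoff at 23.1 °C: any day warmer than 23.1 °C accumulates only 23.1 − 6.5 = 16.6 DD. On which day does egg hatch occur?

day 6

Daily DD above 6.5 °C (capped at 16.6): 3.1, 16.6, 16.6, 16.6, 14.5, 16.6, 16.6, 16.6.
Cumulative: 3.1, 19.7, 36.3, 52.9, 67.4, 84.0, 100.6, 117.2.
The total first reaches 79 DD on day 6.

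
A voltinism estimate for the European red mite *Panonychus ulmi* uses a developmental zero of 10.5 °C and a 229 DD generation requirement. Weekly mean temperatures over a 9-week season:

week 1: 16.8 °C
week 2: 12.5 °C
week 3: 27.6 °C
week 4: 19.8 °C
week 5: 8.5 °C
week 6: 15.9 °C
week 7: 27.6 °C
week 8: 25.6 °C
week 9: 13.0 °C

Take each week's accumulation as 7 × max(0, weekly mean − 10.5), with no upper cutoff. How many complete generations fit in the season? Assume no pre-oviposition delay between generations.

2 generations

Weekly DD (7 × max(0, T̄ − 10.5)): 44.1, 14.0, 119.7, 65.1, 0.0, 37.8, 119.7, 105.7, 17.5.
Season total = 523.6 DD.
Complete generations = ⌊523.6 / 229⌋ = 2.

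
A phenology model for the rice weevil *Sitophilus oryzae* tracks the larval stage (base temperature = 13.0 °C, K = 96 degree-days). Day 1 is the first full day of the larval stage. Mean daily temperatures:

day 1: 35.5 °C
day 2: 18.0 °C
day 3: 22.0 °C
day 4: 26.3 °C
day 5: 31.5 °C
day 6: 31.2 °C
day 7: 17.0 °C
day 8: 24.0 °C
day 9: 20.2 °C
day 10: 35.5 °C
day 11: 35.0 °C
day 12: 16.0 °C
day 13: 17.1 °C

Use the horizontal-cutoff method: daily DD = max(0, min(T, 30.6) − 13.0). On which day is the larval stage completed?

Daily DD above 13.0 °C (capped at 17.6): 17.6, 5.0, 9.0, 13.3, 17.6, 17.6, 4.0, 11.0, 7.2, 17.6, 17.6, 3.0, 4.1.
Cumulative: 17.6, 22.6, 31.6, 44.9, 62.5, 80.1, 84.1, 95.1, 102.3, 119.9, 137.5, 140.5, 144.6.
The total first reaches 96 DD on day 9.

day 9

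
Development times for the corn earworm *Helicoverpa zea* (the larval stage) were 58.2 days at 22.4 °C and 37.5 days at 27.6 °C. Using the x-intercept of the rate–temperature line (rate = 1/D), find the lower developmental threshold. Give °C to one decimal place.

Linear rate model ⇒ the product D·(T − T_b) is constant across temperatures.
58.2·(22.4 − T_b) = 37.5·(27.6 − T_b)
T_b = (58.2·22.4 − 37.5·27.6) / (58.2 − 37.5) = 268.68 / 20.7 = 12.980 °C ≈ 13.0 °C.

13.0 °C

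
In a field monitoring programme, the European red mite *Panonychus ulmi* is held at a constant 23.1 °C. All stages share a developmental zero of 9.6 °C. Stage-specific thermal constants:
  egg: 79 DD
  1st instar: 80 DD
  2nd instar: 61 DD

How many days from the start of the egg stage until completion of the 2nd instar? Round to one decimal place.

16.3 days

Daily accumulation at 23.1 °C = 23.1 − 9.6 = 13.5 DD/day.
Total K = 79 + 80 + 61 = 220 DD.
Total duration = 220 / 13.5 = 16.296 ≈ 16.3 days.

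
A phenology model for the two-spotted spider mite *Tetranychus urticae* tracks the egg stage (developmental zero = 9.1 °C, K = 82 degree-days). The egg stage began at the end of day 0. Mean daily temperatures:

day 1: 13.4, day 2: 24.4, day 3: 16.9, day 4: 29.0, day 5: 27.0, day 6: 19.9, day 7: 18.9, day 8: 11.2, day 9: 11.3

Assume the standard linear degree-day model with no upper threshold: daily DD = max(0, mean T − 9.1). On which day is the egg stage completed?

Daily DD above 9.1 °C: 4.3, 15.3, 7.8, 19.9, 17.9, 10.8, 9.8, 2.1, 2.2.
Cumulative: 4.3, 19.6, 27.4, 47.3, 65.2, 76.0, 85.8, 87.9, 90.1.
The total first reaches 82 DD on day 7.

day 7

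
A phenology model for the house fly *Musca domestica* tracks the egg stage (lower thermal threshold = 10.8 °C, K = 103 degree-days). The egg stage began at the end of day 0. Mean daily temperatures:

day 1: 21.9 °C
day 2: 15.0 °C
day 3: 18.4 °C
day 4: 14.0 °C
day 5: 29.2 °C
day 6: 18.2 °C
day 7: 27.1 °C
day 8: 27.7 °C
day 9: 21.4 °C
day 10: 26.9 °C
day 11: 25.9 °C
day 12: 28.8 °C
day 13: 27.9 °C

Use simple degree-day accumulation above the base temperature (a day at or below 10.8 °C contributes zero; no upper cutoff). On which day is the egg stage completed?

Daily DD above 10.8 °C: 11.1, 4.2, 7.6, 3.2, 18.4, 7.4, 16.3, 16.9, 10.6, 16.1, 15.1, 18.0, 17.1.
Cumulative: 11.1, 15.3, 22.9, 26.1, 44.5, 51.9, 68.2, 85.1, 95.7, 111.8, 126.9, 144.9, 162.0.
The total first reaches 103 DD on day 10.

day 10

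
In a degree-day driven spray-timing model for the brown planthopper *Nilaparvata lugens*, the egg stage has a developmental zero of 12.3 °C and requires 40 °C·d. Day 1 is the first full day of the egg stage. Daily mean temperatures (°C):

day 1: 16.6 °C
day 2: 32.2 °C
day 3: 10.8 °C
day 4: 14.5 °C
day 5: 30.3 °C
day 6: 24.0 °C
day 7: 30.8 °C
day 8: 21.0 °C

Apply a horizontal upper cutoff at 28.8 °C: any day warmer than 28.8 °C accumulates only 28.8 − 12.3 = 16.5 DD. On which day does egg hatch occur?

Daily DD above 12.3 °C (capped at 16.5): 4.3, 16.5, 0.0, 2.2, 16.5, 11.7, 16.5, 8.7.
Cumulative: 4.3, 20.8, 20.8, 23.0, 39.5, 51.2, 67.7, 76.4.
The total first reaches 40 DD on day 6.

day 6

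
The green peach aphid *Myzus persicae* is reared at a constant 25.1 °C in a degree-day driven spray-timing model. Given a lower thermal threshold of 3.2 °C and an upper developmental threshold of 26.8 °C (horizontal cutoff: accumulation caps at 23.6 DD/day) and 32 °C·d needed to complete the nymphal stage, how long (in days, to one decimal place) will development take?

1.5 days

Daily accumulation = 25.1 − 3.2 = 21.9 DD/day.
Duration = 32 / 21.9 = 1.461 ≈ 1.5 days.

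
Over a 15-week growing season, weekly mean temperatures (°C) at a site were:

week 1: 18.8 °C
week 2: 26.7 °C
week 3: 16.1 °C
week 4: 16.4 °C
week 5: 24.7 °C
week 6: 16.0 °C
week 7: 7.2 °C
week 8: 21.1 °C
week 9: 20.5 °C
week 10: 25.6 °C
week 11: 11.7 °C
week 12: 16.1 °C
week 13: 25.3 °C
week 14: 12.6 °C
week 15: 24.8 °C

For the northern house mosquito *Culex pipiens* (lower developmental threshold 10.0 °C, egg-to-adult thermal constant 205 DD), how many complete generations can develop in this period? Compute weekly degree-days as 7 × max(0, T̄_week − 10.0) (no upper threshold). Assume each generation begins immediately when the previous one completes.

Weekly DD (7 × max(0, T̄ − 10.0)): 61.6, 116.9, 42.7, 44.8, 102.9, 42.0, 0.0, 77.7, 73.5, 109.2, 11.9, 42.7, 107.1, 18.2, 103.6.
Season total = 954.8 DD.
Complete generations = ⌊954.8 / 205⌋ = 4.

4 generations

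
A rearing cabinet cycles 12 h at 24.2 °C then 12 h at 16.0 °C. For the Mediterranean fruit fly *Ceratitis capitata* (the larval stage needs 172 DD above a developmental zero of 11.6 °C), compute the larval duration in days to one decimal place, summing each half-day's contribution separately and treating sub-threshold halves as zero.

Day half: max(0, 24.2 − 11.6) × 0.5 = 12.6 × 0.5 = 6.30 DD.
Night half: max(0, 16.0 − 11.6) × 0.5 = 4.4 × 0.5 = 2.20 DD.
Per 24 h: 8.50 DD/day.
Duration = 172 / 8.50 = 20.235 ≈ 20.2 days.

20.2 days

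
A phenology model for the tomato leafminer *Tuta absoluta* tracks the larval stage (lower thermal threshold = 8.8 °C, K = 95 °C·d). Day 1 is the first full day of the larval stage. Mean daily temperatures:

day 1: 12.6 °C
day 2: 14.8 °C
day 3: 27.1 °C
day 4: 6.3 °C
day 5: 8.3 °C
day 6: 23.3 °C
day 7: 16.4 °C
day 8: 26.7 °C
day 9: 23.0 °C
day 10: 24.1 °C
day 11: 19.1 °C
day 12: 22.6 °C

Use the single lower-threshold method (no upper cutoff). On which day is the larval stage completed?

Daily DD above 8.8 °C: 3.8, 6.0, 18.3, 0.0, 0.0, 14.5, 7.6, 17.9, 14.2, 15.3, 10.3, 13.8.
Cumulative: 3.8, 9.8, 28.1, 28.1, 28.1, 42.6, 50.2, 68.1, 82.3, 97.6, 107.9, 121.7.
The total first reaches 95 DD on day 10.

day 10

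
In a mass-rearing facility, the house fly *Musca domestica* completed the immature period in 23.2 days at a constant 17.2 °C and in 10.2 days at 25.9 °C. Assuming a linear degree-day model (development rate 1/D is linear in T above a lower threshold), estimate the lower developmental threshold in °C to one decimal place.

Under the model K = D·(T − T_b), so D₁·(T₁ − T_b) = D₂·(T₂ − T_b).
23.2·(17.2 − T_b) = 10.2·(25.9 − T_b)
T_b = (23.2·17.2 − 10.2·25.9) / (23.2 − 10.2) = 134.86 / 13.0 = 10.374 °C ≈ 10.4 °C.

10.4 °C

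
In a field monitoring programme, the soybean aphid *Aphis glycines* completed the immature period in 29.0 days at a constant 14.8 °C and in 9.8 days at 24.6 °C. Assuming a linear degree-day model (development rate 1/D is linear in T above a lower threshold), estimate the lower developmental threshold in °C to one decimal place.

Equal thermal constants: D₁(T₁ − T_b) = D₂(T₂ − T_b).
29.0·(14.8 − T_b) = 9.8·(24.6 − T_b)
T_b = (29.0·14.8 − 9.8·24.6) / (29.0 − 9.8) = 188.12 / 19.2 = 9.798 °C ≈ 9.8 °C.

9.8 °C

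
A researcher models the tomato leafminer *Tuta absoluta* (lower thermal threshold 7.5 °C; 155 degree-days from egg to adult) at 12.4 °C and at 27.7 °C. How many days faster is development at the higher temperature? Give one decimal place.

24.0 days

At 12.4 °C: 155 / (12.4 − 7.5) = 155 / 4.9 = 31.633 d.
At 27.7 °C: 155 / (27.7 − 7.5) = 155 / 20.2 = 7.673 d.
Difference = |31.633 − 7.673| = 23.959 ≈ 24.0 days.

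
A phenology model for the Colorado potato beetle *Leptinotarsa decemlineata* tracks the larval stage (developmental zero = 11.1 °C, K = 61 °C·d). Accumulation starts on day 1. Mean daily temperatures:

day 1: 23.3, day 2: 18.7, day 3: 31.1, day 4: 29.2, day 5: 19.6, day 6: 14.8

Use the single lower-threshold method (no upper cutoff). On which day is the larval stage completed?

Daily DD above 11.1 °C: 12.2, 7.6, 20.0, 18.1, 8.5, 3.7.
Cumulative: 12.2, 19.8, 39.8, 57.9, 66.4, 70.1.
The total first reaches 61 DD on day 5.

day 5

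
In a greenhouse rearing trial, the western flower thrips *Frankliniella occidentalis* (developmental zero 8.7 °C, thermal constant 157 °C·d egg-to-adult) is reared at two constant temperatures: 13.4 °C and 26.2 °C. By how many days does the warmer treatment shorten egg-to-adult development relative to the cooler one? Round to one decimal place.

24.4 days

At 13.4 °C: 157 / (13.4 − 8.7) = 157 / 4.7 = 33.404 d.
At 26.2 °C: 157 / (26.2 − 8.7) = 157 / 17.5 = 8.971 d.
Difference = |33.404 − 8.971| = 24.433 ≈ 24.4 days.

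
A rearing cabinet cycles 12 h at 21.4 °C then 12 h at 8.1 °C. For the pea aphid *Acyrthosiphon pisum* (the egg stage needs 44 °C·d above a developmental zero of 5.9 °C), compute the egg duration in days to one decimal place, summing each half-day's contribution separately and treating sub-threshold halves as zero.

Day half: max(0, 21.4 − 5.9) × 0.5 = 15.5 × 0.5 = 7.75 DD.
Night half: max(0, 8.1 − 5.9) × 0.5 = 2.2 × 0.5 = 1.10 DD.
Per 24 h: 8.85 DD/day.
Duration = 44 / 8.85 = 4.972 ≈ 5.0 days.

5.0 days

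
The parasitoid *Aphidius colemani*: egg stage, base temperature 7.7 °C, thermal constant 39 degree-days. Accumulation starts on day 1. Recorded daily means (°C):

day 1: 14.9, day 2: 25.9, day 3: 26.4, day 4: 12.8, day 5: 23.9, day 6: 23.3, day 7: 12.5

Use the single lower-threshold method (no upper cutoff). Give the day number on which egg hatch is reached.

Daily DD above 7.7 °C: 7.2, 18.2, 18.7, 5.1, 16.2, 15.6, 4.8.
Cumulative: 7.2, 25.4, 44.1, 49.2, 65.4, 81.0, 85.8.
The total first reaches 39 DD on day 3.

day 3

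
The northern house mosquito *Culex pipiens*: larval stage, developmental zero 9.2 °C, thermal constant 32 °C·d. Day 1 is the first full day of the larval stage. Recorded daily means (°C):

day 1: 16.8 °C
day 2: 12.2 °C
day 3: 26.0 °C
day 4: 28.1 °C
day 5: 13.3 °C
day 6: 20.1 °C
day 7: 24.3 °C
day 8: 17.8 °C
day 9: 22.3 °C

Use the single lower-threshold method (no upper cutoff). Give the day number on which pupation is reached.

Daily DD above 9.2 °C: 7.6, 3.0, 16.8, 18.9, 4.1, 10.9, 15.1, 8.6, 13.1.
Cumulative: 7.6, 10.6, 27.4, 46.3, 50.4, 61.3, 76.4, 85.0, 98.1.
The total first reaches 32 DD on day 4.

day 4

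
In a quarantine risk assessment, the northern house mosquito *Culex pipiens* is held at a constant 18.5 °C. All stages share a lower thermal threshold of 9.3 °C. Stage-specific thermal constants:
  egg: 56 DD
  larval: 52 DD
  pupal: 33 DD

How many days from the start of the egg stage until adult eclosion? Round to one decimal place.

Daily accumulation at 18.5 °C = 18.5 − 9.3 = 9.2 DD/day.
Total K = 56 + 52 + 33 = 141 DD.
Total duration = 141 / 9.2 = 15.326 ≈ 15.3 days.

15.3 days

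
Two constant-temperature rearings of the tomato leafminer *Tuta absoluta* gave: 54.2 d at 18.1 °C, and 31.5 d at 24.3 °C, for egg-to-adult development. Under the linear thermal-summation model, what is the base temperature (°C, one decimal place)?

9.5 °C

Equal thermal constants: D₁(T₁ − T_b) = D₂(T₂ − T_b).
54.2·(18.1 − T_b) = 31.5·(24.3 − T_b)
T_b = (54.2·18.1 − 31.5·24.3) / (54.2 − 31.5) = 215.57 / 22.7 = 9.496 °C ≈ 9.5 °C.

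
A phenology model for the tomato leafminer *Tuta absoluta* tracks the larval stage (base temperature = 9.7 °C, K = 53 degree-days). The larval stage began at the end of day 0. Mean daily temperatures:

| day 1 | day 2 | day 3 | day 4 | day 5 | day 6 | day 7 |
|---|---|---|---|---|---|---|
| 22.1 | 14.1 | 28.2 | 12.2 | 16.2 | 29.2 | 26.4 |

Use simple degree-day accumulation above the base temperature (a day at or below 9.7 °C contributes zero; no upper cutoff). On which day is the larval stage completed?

day 6

Daily DD above 9.7 °C: 12.4, 4.4, 18.5, 2.5, 6.5, 19.5, 16.7.
Cumulative: 12.4, 16.8, 35.3, 37.8, 44.3, 63.8, 80.5.
The total first reaches 53 DD on day 6.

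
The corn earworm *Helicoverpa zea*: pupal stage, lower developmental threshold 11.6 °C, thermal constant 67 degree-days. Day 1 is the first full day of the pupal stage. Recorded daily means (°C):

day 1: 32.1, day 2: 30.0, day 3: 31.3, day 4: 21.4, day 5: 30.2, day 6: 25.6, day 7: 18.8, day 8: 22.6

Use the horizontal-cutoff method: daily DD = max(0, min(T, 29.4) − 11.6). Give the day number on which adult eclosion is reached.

Daily DD above 11.6 °C (capped at 17.8): 17.8, 17.8, 17.8, 9.8, 17.8, 14.0, 7.2, 11.0.
Cumulative: 17.8, 35.6, 53.4, 63.2, 81.0, 95.0, 102.2, 113.2.
The total first reaches 67 DD on day 5.

day 5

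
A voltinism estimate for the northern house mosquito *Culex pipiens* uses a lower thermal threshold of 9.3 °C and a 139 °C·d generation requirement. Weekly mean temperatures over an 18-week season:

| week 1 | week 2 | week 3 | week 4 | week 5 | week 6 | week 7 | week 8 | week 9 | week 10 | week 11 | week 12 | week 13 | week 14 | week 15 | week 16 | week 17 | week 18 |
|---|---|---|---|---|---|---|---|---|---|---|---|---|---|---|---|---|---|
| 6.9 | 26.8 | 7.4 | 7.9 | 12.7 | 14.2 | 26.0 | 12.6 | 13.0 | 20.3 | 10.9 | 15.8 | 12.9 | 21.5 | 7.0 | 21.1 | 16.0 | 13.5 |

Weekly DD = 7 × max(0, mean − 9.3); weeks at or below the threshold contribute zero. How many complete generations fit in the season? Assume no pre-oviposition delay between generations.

5 generations

Weekly DD (7 × max(0, T̄ − 9.3)): 0.0, 122.5, 0.0, 0.0, 23.8, 34.3, 116.9, 23.1, 25.9, 77.0, 11.2, 45.5, 25.2, 85.4, 0.0, 82.6, 46.9, 29.4.
Season total = 749.7 DD.
Complete generations = ⌊749.7 / 139⌋ = 5.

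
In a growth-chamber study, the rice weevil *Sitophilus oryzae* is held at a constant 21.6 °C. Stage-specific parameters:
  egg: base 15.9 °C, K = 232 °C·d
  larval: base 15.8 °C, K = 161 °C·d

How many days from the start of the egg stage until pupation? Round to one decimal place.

68.5 days

egg: 232 / (21.6 − 15.9) = 232 / 5.7 = 40.702 d.
larval: 161 / (21.6 − 15.8) = 161 / 5.8 = 27.759 d.
Sum = 68.460 ≈ 68.5 days.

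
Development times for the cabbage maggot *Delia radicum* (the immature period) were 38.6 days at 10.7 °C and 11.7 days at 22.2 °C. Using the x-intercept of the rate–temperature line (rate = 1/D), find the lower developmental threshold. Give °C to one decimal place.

5.7 °C

Under the model K = D·(T − T_b), so D₁·(T₁ − T_b) = D₂·(T₂ − T_b).
38.6·(10.7 − T_b) = 11.7·(22.2 − T_b)
T_b = (38.6·10.7 − 11.7·22.2) / (38.6 − 11.7) = 153.28 / 26.9 = 5.698 °C ≈ 5.7 °C.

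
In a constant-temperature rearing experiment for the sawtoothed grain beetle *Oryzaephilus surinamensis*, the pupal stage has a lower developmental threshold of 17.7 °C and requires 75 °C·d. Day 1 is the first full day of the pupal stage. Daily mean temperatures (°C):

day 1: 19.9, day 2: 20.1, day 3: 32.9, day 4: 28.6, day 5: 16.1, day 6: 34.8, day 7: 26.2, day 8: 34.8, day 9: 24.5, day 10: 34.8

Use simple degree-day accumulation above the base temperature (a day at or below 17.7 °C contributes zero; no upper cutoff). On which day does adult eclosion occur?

day 9

Daily DD above 17.7 °C: 2.2, 2.4, 15.2, 10.9, 0.0, 17.1, 8.5, 17.1, 6.8, 17.1.
Cumulative: 2.2, 4.6, 19.8, 30.7, 30.7, 47.8, 56.3, 73.4, 80.2, 97.3.
The total first reaches 75 DD on day 9.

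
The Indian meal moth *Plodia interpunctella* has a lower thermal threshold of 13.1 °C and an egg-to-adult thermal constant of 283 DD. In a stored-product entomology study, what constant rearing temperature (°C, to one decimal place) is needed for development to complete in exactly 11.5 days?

37.7 °C

Required daily accumulation = 283 / 11.5 = 24.609 DD/day.
T = T_base + 24.609 = 13.1 + 24.609 = 37.709 ≈ 37.7 °C.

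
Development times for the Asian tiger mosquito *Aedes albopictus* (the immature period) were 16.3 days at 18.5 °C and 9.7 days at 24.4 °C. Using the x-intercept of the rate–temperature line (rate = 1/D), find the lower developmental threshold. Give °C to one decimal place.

Under the model K = D·(T − T_b), so D₁·(T₁ − T_b) = D₂·(T₂ − T_b).
16.3·(18.5 − T_b) = 9.7·(24.4 − T_b)
T_b = (16.3·18.5 − 9.7·24.4) / (16.3 − 9.7) = 64.87 / 6.6 = 9.829 °C ≈ 9.8 °C.

9.8 °C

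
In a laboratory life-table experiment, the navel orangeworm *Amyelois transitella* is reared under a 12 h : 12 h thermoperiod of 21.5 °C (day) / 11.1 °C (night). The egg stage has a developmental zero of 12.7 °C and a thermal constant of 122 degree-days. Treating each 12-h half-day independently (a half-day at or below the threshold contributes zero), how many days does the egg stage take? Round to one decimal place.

Day half: max(0, 21.5 − 12.7) × 0.5 = 8.8 × 0.5 = 4.40 DD.
Night half: max(0, 11.1 − 12.7) × 0.5 = 0.0 × 0.5 = 0.00 DD.
Per 24 h: 4.40 DD/day.
Duration = 122 / 4.40 = 27.727 ≈ 27.7 days.

27.7 days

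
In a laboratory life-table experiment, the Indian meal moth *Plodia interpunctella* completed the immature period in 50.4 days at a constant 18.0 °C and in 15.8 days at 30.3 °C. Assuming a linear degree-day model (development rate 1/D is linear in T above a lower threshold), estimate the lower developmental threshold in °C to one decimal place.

12.4 °C

Equal thermal constants: D₁(T₁ − T_b) = D₂(T₂ − T_b).
50.4·(18.0 − T_b) = 15.8·(30.3 − T_b)
T_b = (50.4·18.0 − 15.8·30.3) / (50.4 − 15.8) = 428.46 / 34.6 = 12.383 °C ≈ 12.4 °C.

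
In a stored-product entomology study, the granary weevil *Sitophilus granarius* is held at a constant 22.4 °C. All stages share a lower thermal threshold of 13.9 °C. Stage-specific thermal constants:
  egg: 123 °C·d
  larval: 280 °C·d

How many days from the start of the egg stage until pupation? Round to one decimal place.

47.4 days

Daily accumulation at 22.4 °C = 22.4 − 13.9 = 8.5 DD/day.
Total K = 123 + 280 = 403 DD.
Total duration = 403 / 8.5 = 47.412 ≈ 47.4 days.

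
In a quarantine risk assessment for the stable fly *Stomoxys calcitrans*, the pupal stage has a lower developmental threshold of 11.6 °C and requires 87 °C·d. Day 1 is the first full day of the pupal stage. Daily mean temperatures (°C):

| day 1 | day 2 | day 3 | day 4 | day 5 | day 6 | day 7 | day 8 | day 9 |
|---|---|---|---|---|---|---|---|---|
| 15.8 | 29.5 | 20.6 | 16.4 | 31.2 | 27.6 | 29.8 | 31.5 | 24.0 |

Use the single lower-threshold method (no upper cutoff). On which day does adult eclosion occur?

day 7

Daily DD above 11.6 °C: 4.2, 17.9, 9.0, 4.8, 19.6, 16.0, 18.2, 19.9, 12.4.
Cumulative: 4.2, 22.1, 31.1, 35.9, 55.5, 71.5, 89.7, 109.6, 122.0.
The total first reaches 87 DD on day 7.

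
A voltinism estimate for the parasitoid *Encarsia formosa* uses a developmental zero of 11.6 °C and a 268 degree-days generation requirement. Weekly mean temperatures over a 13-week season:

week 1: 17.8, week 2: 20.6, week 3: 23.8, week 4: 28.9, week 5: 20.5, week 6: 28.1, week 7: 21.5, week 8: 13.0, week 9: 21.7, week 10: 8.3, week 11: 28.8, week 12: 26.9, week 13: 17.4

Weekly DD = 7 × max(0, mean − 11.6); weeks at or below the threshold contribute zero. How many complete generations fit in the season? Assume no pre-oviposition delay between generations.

3 generations

Weekly DD (7 × max(0, T̄ − 11.6)): 43.4, 63.0, 85.4, 121.1, 62.3, 115.5, 69.3, 9.8, 70.7, 0.0, 120.4, 107.1, 40.6.
Season total = 908.6 DD.
Complete generations = ⌊908.6 / 268⌋ = 3.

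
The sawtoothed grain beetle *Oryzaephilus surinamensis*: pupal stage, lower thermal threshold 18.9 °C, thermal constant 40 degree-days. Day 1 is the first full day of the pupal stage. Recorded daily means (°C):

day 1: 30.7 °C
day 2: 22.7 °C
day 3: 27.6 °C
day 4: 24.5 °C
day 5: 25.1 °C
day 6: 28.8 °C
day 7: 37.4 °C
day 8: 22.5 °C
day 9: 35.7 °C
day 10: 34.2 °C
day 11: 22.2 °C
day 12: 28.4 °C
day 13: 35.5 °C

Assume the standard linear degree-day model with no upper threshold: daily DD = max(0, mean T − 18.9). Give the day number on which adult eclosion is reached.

Daily DD above 18.9 °C: 11.8, 3.8, 8.7, 5.6, 6.2, 9.9, 18.5, 3.6, 16.8, 15.3, 3.3, 9.5, 16.6.
Cumulative: 11.8, 15.6, 24.3, 29.9, 36.1, 46.0, 64.5, 68.1, 84.9, 100.2, 103.5, 113.0, 129.6.
The total first reaches 40 DD on day 6.

day 6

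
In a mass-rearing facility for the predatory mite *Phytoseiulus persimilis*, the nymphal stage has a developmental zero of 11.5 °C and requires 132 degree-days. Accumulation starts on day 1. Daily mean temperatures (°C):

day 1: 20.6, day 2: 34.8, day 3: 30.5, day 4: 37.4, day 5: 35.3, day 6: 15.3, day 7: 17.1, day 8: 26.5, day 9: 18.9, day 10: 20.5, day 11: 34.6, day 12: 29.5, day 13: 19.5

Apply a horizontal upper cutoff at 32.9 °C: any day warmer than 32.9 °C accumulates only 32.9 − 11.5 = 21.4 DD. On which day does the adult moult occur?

Daily DD above 11.5 °C (capped at 21.4): 9.1, 21.4, 19.0, 21.4, 21.4, 3.8, 5.6, 15.0, 7.4, 9.0, 21.4, 18.0, 8.0.
Cumulative: 9.1, 30.5, 49.5, 70.9, 92.3, 96.1, 101.7, 116.7, 124.1, 133.1, 154.5, 172.5, 180.5.
The total first reaches 132 DD on day 10.

day 10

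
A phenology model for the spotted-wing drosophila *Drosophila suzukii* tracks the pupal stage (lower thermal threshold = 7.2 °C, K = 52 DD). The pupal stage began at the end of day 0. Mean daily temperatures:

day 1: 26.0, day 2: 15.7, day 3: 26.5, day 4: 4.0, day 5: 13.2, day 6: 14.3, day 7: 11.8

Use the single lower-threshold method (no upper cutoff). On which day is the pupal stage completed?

day 5

Daily DD above 7.2 °C: 18.8, 8.5, 19.3, 0.0, 6.0, 7.1, 4.6.
Cumulative: 18.8, 27.3, 46.6, 46.6, 52.6, 59.7, 64.3.
The total first reaches 52 DD on day 5.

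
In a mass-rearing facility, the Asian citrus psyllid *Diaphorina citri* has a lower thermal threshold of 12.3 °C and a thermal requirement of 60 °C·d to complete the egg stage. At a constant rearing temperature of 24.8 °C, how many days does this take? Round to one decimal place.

4.8 days

Daily accumulation = 24.8 − 12.3 = 12.5 DD/day.
Duration = 60 / 12.5 = 4.800 ≈ 4.8 days.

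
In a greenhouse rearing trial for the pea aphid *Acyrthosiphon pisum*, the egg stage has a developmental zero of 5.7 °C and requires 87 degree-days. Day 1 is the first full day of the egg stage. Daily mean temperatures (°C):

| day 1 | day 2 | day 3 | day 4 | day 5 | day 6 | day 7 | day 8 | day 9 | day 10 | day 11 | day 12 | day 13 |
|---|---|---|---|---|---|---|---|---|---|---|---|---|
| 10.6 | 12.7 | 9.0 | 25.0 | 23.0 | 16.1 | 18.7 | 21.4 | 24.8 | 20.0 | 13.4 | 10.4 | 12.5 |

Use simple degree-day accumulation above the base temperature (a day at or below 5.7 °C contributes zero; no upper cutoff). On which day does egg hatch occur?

day 8

Daily DD above 5.7 °C: 4.9, 7.0, 3.3, 19.3, 17.3, 10.4, 13.0, 15.7, 19.1, 14.3, 7.7, 4.7, 6.8.
Cumulative: 4.9, 11.9, 15.2, 34.5, 51.8, 62.2, 75.2, 90.9, 110.0, 124.3, 132.0, 136.7, 143.5.
The total first reaches 87 DD on day 8.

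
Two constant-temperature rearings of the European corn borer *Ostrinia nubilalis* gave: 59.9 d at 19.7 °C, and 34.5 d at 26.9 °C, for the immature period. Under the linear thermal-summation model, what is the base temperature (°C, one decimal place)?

9.9 °C

Under the model K = D·(T − T_b), so D₁·(T₁ − T_b) = D₂·(T₂ − T_b).
59.9·(19.7 − T_b) = 34.5·(26.9 − T_b)
T_b = (59.9·19.7 − 34.5·26.9) / (59.9 − 34.5) = 251.98 / 25.4 = 9.920 °C ≈ 9.9 °C.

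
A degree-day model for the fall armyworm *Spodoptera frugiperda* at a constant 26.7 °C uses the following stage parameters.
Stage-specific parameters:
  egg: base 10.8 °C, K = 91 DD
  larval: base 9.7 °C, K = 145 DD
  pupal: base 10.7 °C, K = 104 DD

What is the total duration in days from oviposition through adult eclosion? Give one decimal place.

egg: 91 / (26.7 − 10.8) = 91 / 15.9 = 5.723 d.
larval: 145 / (26.7 − 9.7) = 145 / 17.0 = 8.529 d.
pupal: 104 / (26.7 − 10.7) = 104 / 16.0 = 6.500 d.
Sum = 20.753 ≈ 20.8 days.

20.8 days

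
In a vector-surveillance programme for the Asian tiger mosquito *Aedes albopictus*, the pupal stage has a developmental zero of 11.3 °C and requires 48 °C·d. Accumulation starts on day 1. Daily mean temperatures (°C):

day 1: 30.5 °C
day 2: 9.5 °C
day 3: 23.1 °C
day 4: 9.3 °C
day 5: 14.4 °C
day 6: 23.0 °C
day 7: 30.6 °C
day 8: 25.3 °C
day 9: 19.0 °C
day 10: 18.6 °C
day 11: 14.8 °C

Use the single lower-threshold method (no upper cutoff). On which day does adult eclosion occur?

day 7

Daily DD above 11.3 °C: 19.2, 0.0, 11.8, 0.0, 3.1, 11.7, 19.3, 14.0, 7.7, 7.3, 3.5.
Cumulative: 19.2, 19.2, 31.0, 31.0, 34.1, 45.8, 65.1, 79.1, 86.8, 94.1, 97.6.
The total first reaches 48 DD on day 7.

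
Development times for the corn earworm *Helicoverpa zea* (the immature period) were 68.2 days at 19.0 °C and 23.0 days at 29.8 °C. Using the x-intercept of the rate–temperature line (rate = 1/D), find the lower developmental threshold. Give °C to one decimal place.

13.5 °C

Under the model K = D·(T − T_b), so D₁·(T₁ − T_b) = D₂·(T₂ − T_b).
68.2·(19.0 − T_b) = 23.0·(29.8 − T_b)
T_b = (68.2·19.0 − 23.0·29.8) / (68.2 − 23.0) = 610.40 / 45.2 = 13.504 °C ≈ 13.5 °C.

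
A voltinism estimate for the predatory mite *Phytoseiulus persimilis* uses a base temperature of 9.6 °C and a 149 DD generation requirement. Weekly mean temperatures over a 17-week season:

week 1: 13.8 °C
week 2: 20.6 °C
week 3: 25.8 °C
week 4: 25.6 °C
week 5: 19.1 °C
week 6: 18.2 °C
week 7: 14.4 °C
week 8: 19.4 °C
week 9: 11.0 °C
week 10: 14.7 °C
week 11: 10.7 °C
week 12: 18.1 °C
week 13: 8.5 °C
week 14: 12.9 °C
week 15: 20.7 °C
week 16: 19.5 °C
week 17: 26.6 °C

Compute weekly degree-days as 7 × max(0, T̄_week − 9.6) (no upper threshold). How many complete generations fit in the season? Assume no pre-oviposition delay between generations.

Weekly DD (7 × max(0, T̄ − 9.6)): 29.4, 77.0, 113.4, 112.0, 66.5, 60.2, 33.6, 68.6, 9.8, 35.7, 7.7, 59.5, 0.0, 23.1, 77.7, 69.3, 119.0.
Season total = 962.5 DD.
Complete generations = ⌊962.5 / 149⌋ = 6.

6 generations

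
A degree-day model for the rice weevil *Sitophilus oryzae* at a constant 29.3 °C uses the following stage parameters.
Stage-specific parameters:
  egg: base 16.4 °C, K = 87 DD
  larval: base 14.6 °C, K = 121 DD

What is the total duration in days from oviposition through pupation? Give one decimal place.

egg: 87 / (29.3 − 16.4) = 87 / 12.9 = 6.744 d.
larval: 121 / (29.3 − 14.6) = 121 / 14.7 = 8.231 d.
Sum = 14.975 ≈ 15.0 days.

15.0 days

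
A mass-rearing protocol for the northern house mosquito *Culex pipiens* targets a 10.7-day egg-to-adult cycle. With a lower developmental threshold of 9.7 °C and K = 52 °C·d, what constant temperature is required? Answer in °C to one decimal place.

14.6 °C

Required daily accumulation = 52 / 10.7 = 4.860 DD/day.
T = T_base + 4.860 = 9.7 + 4.860 = 14.560 ≈ 14.6 °C.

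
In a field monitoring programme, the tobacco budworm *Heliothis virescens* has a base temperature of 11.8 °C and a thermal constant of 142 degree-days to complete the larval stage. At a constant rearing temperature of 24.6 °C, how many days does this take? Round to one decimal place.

11.1 days

Daily accumulation = 24.6 − 11.8 = 12.8 DD/day.
Duration = 142 / 12.8 = 11.094 ≈ 11.1 days.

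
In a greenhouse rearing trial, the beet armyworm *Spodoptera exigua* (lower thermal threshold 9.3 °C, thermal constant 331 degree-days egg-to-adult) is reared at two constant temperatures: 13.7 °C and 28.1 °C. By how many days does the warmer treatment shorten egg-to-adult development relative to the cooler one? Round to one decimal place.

57.6 days

At 13.7 °C: 331 / (13.7 − 9.3) = 331 / 4.4 = 75.227 d.
At 28.1 °C: 331 / (28.1 − 9.3) = 331 / 18.8 = 17.606 d.
Difference = |75.227 − 17.606| = 57.621 ≈ 57.6 days.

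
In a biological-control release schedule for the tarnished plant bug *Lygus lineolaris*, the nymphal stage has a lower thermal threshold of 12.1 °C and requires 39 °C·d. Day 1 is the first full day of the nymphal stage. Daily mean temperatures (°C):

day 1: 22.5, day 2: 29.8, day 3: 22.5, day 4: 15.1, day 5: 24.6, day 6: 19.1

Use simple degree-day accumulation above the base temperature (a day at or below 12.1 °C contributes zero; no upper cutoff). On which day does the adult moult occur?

Daily DD above 12.1 °C: 10.4, 17.7, 10.4, 3.0, 12.5, 7.0.
Cumulative: 10.4, 28.1, 38.5, 41.5, 54.0, 61.0.
The total first reaches 39 DD on day 4.

day 4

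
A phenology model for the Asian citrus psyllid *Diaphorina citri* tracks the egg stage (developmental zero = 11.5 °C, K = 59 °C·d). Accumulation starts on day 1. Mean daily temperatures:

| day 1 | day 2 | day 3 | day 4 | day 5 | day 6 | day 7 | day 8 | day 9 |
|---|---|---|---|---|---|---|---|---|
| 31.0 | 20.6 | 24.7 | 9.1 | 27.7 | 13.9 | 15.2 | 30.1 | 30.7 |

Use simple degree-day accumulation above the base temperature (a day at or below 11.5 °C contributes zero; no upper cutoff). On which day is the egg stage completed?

day 6

Daily DD above 11.5 °C: 19.5, 9.1, 13.2, 0.0, 16.2, 2.4, 3.7, 18.6, 19.2.
Cumulative: 19.5, 28.6, 41.8, 41.8, 58.0, 60.4, 64.1, 82.7, 101.9.
The total first reaches 59 DD on day 6.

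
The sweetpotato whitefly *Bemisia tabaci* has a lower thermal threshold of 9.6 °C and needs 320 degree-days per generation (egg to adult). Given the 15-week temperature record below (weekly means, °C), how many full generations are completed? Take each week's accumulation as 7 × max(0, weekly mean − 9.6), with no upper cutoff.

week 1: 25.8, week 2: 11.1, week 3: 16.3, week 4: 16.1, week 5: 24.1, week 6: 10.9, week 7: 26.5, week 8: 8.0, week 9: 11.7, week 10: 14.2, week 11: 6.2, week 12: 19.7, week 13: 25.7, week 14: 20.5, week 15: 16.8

2 generations

Weekly DD (7 × max(0, T̄ − 9.6)): 113.4, 10.5, 46.9, 45.5, 101.5, 9.1, 118.3, 0.0, 14.7, 32.2, 0.0, 70.7, 112.7, 76.3, 50.4.
Season total = 802.2 DD.
Complete generations = ⌊802.2 / 320⌋ = 2.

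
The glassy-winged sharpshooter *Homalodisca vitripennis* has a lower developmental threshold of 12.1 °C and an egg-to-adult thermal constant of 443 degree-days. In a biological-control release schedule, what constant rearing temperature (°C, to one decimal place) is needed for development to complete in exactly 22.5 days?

31.8 °C

Required daily accumulation = 443 / 22.5 = 19.689 DD/day.
T = T_base + 19.689 = 12.1 + 19.689 = 31.789 ≈ 31.8 °C.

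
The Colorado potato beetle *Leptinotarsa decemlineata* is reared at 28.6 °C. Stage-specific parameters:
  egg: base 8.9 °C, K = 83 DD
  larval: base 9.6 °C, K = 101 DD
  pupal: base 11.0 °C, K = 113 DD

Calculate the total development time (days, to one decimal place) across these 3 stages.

15.9 days

egg: 83 / (28.6 − 8.9) = 83 / 19.7 = 4.213 d.
larval: 101 / (28.6 − 9.6) = 101 / 19.0 = 5.316 d.
pupal: 113 / (28.6 − 11.0) = 113 / 17.6 = 6.420 d.
Sum = 15.949 ≈ 15.9 days.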